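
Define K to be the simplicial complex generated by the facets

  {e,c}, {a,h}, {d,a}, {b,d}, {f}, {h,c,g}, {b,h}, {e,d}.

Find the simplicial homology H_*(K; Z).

Take the total order a < b < c < d < e < f < g < h on the vertex set. Then K (dimension 2) consists of the simplices:

  0-simplices (8): a, b, c, d, e, f, g, h
  1-simplices (9): ad, ah, bd, bh, ce, cg, ch, de, gh
  2-simplices (1): cgh

giving chain groups C_0 ≅ Z^8, C_1 ≅ Z^9, C_2 ≅ Z^1.

The boundary map ∂_1: C_1 → C_0 sends each edge [p,q] (with p < q) to q − p.
The resulting 8×9 matrix has rank 6, and its Smith normal form has invariant factors (1,1,1,1,1,1).

Boundary ∂_2: C_2 → C_1 acts by ∂[p,q,r] = [q,r] − [p,r] + [p,q]. For instance
  ∂cgh = gh − ch + cg.
The 9×1 boundary matrix has rank 1 and Smith normal form diag(1).

Reading off H_k = ker ∂_k / im ∂_{k+1}:

  H_0: rank C_0 − rank ∂_1 = 8 − 6 = 2, and the invariant factors of ∂_1 are all 1, so H_0 ≅ Z^2.
  H_1: rank ker ∂_1 − rank ∂_2 = (9 − 6) − 1 = 2, and the invariant factors of ∂_2 are all 1, so H_1 ≅ Z^2.
  H_2: rank ker ∂_2 − rank ∂_3 = (1 − 1) − 0 = 0, and there is no ∂_3, so H_2 ≅ 0.

H_0 ≅ Z^2,  H_1 ≅ Z^2,  H_2 = 0.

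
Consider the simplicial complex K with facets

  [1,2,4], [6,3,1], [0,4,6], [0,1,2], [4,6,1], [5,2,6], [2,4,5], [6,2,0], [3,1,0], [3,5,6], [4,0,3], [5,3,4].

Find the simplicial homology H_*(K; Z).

H_0 ≅ Z,  H_1 ≅ Z/2,  H_2 = 0.

Order the vertices as 0 < 1 < 2 < 3 < 4 < 5 < 6. Listing each simplex with vertices in this order, K has dimension 2 with simplices:

  0-simplices (7): [0], [1], [2], [3], [4], [5], [6]
  1-simplices (18): [0,1], [0,2], [0,3], [0,4], [0,6], [1,2], [1,3], [1,4], [1,6], [2,4], [2,5], [2,6], [3,4], [3,5], [3,6], [4,5], [4,6], [5,6]
  2-simplices (12): [0,1,2], [0,1,3], [0,2,6], [0,3,4], [0,4,6], [1,2,4], [1,3,6], [1,4,6], [2,4,5], [2,5,6], [3,4,5], [3,5,6]

so the chain groups are C_0 ≅ Z^7, C_1 ≅ Z^18, C_2 ≅ Z^12.

∂_1: C_1 → C_0 maps an edge to its endpoints' difference, ∂[p,q] = q − p.
This gives a 7×18 integer matrix of rank 6; reducing to Smith normal form yields diagonal entries (1,1,1,1,1,1).

The boundary map ∂_2: C_2 → C_1 maps a triangle to the signed sum of its edges. For instance
  ∂[1,3,6] = [3,6] − [1,6] + [1,3],
  ∂[0,3,4] = [3,4] − [0,4] + [0,3].
The 18×12 boundary matrix has rank 12 and Smith normal form diag(1,1,1,1,1,1,1,1,1,1,1,2).

Now H_k = ker ∂_k / im ∂_{k+1}, so:

  H_0: rank C_0 − rank ∂_1 = 7 − 6 = 1, and the invariant factors of ∂_1 are all 1, so H_0 ≅ Z.
  H_1: rank ker ∂_1 − rank ∂_2 = (18 − 6) − 12 = 0, and ∂_2 has invariant factor 2 > 1, so H_1 ≅ Z/2.
  H_2: rank ker ∂_2 − rank ∂_3 = (12 − 12) − 0 = 0, and there is no ∂_3, so H_2 ≅ 0.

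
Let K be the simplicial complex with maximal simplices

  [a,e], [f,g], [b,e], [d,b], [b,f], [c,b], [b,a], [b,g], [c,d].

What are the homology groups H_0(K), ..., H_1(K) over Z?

Order the vertices as a < b < c < d < e < f < g. Listing each simplex with vertices in this order, K has dimension 1 with simplices:

  0-simplices (7): a, b, c, d, e, f, g
  1-simplices (9): ab, ae, bc, bd, be, bf, bg, cd, fg

Hence C_0 ≅ Z^7, C_1 ≅ Z^9.

Boundary ∂_1: C_1 → C_0 maps an edge to its endpoints' difference, ∂[p,q] = q − p. For instance
  ∂fg = g − f.
The 7×9 boundary matrix has rank 6 and Smith normal form diag(1,1,1,1,1,1).

Reading off H_k = ker ∂_k / im ∂_{k+1}:

  H_0: rank C_0 − rank ∂_1 = 7 − 6 = 1, and the invariant factors of ∂_1 are all 1, so H_0 ≅ Z.
  H_1: rank ker ∂_1 − rank ∂_2 = (9 − 6) − 0 = 3, and there is no ∂_2, so H_1 ≅ Z^3.

H_0 = Z,  H_1 = Z^3.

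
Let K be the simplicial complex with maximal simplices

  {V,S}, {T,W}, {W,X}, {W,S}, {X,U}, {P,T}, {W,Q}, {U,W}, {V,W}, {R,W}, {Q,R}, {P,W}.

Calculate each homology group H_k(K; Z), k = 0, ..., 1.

H_0 ≅ Z,  H_1 ≅ Z^4.

We work with the vertex ordering P < Q < R < S < T < U < V < W < X. The simplices of K, each written with vertices in increasing order, are:

  0-simplices (9): P, Q, R, S, T, U, V, W, X
  1-simplices (12): PT, PW, QR, QW, RW, SV, SW, TW, UW, UX, VW, WX

Hence C_0 ≅ Z^9, C_1 ≅ Z^12.

∂_1: C_1 → C_0 sends each edge [p,q] (with p < q) to q − p.
This gives a 9×12 integer matrix of rank 8; reducing to Smith normal form yields diagonal entries (1,1,1,1,1,1,1,1).

From H_k ≅ ker(∂_k) / im(∂_{k+1}) we obtain:

  H_0: rank C_0 − rank ∂_1 = 9 − 8 = 1, and the invariant factors of ∂_1 are all 1, so H_0 ≅ Z.
  H_1: rank ker ∂_1 − rank ∂_2 = (12 − 8) − 0 = 4, and there is no ∂_2, so H_1 ≅ Z^4.

As a check, the Euler characteristic is 9 − 12 = -3, which agrees with 1 − 4 = -3.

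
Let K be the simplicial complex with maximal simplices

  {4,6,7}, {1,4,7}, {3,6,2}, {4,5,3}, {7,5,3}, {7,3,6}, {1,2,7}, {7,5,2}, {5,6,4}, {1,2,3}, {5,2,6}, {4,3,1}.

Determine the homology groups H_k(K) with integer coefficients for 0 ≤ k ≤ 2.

H_0 = Z,  H_1 = Z_2,  H_2 = 0.

Fix the vertex order 1 < 2 < 3 < 4 < 5 < 6 < 7 and write every simplex with vertices in increasing order. Then dim K = 2 and the simplices of K are:

  0-simplices (7): [1], [2], [3], [4], [5], [6], [7]
  1-simplices (18): [1,2], [1,3], [1,4], [1,7], [2,3], [2,5], [2,6], [2,7], [3,4], [3,5], [3,6], [3,7], [4,5], [4,6], [4,7], [5,6], [5,7], [6,7]
  2-simplices (12): [1,2,3], [1,2,7], [1,3,4], [1,4,7], [2,3,6], [2,5,6], [2,5,7], [3,4,5], [3,5,7], [3,6,7], [4,5,6], [4,6,7]

Hence C_0 ≅ Z^7, C_1 ≅ Z^18, C_2 ≅ Z^12.

Boundary ∂_1: C_1 → C_0 maps an edge to its endpoints' difference, ∂[p,q] = q − p. For instance
  ∂[1,2] = [2] − [1].
As a 7×18 matrix over Z this has rank 6, with invariant factors (1,1,1,1,1,1).

Boundary ∂_2: C_2 → C_1 acts by ∂[p,q,r] = [q,r] − [p,r] + [p,q]. For instance
  ∂[1,2,3] = [2,3] − [1,3] + [1,2],
  ∂[1,3,4] = [3,4] − [1,4] + [1,3].
The resulting 18×12 matrix has rank 12, and its Smith normal form has invariant factors (1,1,1,1,1,1,1,1,1,1,1,2).

Computing H_k = (kernel of ∂_k) / (image of ∂_{k+1}):

  H_0: rank C_0 − rank ∂_1 = 7 − 6 = 1, and the invariant factors of ∂_1 are all 1, so H_0 = Z.
  H_1: rank ker ∂_1 − rank ∂_2 = (18 − 6) − 12 = 0, and ∂_2 has invariant factor 2 > 1, so H_1 = Z_2.
  H_2: rank ker ∂_2 − rank ∂_3 = (12 − 12) − 0 = 0, and there is no ∂_3, so H_2 = 0.

As a check, the Euler characteristic is 7 − 18 + 12 = 1, which agrees with 1 − 0 + 0 = 1.
(K is a triangulation of the real projective plane RP^2.)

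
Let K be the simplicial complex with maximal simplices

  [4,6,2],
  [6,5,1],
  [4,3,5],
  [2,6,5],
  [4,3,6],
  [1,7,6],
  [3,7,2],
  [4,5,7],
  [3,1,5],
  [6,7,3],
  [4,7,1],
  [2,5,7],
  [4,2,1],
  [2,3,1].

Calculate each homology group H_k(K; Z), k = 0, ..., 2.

H_0 = Z,  H_1 = Z^2,  H_2 = Z.

K has 7 vertices, 21 edges, 14 triangles.
rank ∂_0 = 0, rank ∂_1 = 6 ⇒ b_0 = 7 − 0 − 6 = 1; all invariant factors of ∂_1 are 1 so no torsion. So H_0 = Z.
rank ∂_1 = 6, rank ∂_2 = 13 ⇒ b_1 = 21 − 6 − 13 = 2; all invariant factors of ∂_2 are 1 so no torsion. So H_1 = Z^2.
rank ∂_2 = 13, rank ∂_3 = 0 ⇒ b_2 = 14 − 13 − 0 = 1. So H_2 = Z.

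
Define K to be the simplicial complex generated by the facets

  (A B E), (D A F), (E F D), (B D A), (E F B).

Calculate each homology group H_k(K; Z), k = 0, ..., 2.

Order the vertices as A < B < D < E < F. Listing each simplex with vertices in this order, K has dimension 2 with simplices:

  0-simplices (5): A, B, D, E, F
  1-simplices (10): AB, AD, AE, AF, BD, BE, BF, DE, DF, EF
  2-simplices (5): ABD, ABE, ADF, BEF, DEF

Hence C_0 ≅ Z^5, C_1 ≅ Z^10, C_2 ≅ Z^5.

The boundary map ∂_1: C_1 → C_0 is given by ∂[p,q] = [q] − [p].
This gives a 5×10 integer matrix of rank 4; reducing to Smith normal form yields diagonal entries (1,1,1,1).

∂_2: C_2 → C_1 sends each 2-simplex [p,q,r] to [q,r] − [p,r] + [p,q]. For instance
  ∂DEF = EF − DF + DE,
  ∂ABE = BE − AE + AB.
This gives a 10×5 integer matrix of rank 5; reducing to Smith normal form yields diagonal entries (1,1,1,1,1).

Computing H_k = (kernel of ∂_k) / (image of ∂_{k+1}):

  H_0: rank C_0 − rank ∂_1 = 5 − 4 = 1, and the invariant factors of ∂_1 are all 1, so H_0 = Z.
  H_1: rank ker ∂_1 − rank ∂_2 = (10 − 4) − 5 = 1, and the invariant factors of ∂_2 are all 1, so H_1 = Z.
  H_2: rank ker ∂_2 − rank ∂_3 = (5 − 5) − 0 = 0, and there is no ∂_3, so H_2 = 0.

H_0 = Z,  H_1 = Z,  H_2 = 0.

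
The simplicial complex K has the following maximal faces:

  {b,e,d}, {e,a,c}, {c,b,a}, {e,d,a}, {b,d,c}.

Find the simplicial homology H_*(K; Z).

K has 5 vertices, 10 edges, 5 triangles.
rank ∂_0 = 0, rank ∂_1 = 4 ⇒ b_0 = 5 − 0 − 4 = 1; all invariant factors of ∂_1 are 1 so no torsion. So H_0 = Z.
rank ∂_1 = 4, rank ∂_2 = 5 ⇒ b_1 = 10 − 4 − 5 = 1; all invariant factors of ∂_2 are 1 so no torsion. So H_1 = Z.
rank ∂_2 = 5, rank ∂_3 = 0 ⇒ b_2 = 5 − 5 − 0 = 0. So H_2 = 0.

H_0 = Z,  H_1 = Z,  H_2 = 0.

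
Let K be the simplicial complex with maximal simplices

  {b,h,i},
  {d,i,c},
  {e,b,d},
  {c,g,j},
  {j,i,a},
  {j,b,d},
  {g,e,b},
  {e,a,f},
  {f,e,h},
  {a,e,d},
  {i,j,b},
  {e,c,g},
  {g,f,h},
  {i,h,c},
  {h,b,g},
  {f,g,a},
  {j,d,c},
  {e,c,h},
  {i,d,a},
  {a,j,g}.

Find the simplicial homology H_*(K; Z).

H_0 = Z,  H_1 = Z ⊕ Z/2,  H_2 = 0.

Fix the vertex order a < b < c < d < e < f < g < h < i < j and write every simplex with vertices in increasing order. Then dim K = 2 and the simplices of K are:

  0-simplices (10): a, b, c, d, e, f, g, h, i, j
  1-simplices (30): ad, ae, af, ag, ai, aj, bd, be, bg, bh, bi, bj, cd, ce, cg, ch, ci, cj, de, di, dj, ef, eg, eh, fg, fh, gh, gj, hi, ij
  2-simplices (20): ade, adi, aef, afg, agj, aij, bde, bdj, beg, bgh, bhi, bij, cdi, cdj, ceg, ceh, cgj, chi, efh, fgh

giving chain groups C_0 ≅ Z^10, C_1 ≅ Z^30, C_2 ≅ Z^20.

∂_1: C_1 → C_0 maps an edge to its endpoints' difference, ∂[p,q] = q − p. For instance
  ∂bi = i − b.
The resulting 10×30 matrix has rank 9, and its Smith normal form has invariant factors (1,1,1,1,1,1,1,1,1).

Boundary ∂_2: C_2 → C_1 maps a triangle to the signed sum of its edges. For instance
  ∂afg = fg − ag + af,
  ∂fgh = gh − fh + fg.
The resulting 30×20 matrix has rank 20, and its Smith normal form has invariant factors (1,1,1,1,1,1,1,1,1,1,1,1,1,1,1,1,1,1,1,2).

Computing H_k = (kernel of ∂_k) / (image of ∂_{k+1}):

  H_0: rank C_0 − rank ∂_1 = 10 − 9 = 1, and the invariant factors of ∂_1 are all 1, so H_0 ≅ Z.
  H_1: rank ker ∂_1 − rank ∂_2 = (30 − 9) − 20 = 1, and ∂_2 has invariant factor 2 > 1, so H_1 ≅ Z ⊕ Z/2.
  H_2: rank ker ∂_2 − rank ∂_3 = (20 − 20) − 0 = 0, and there is no ∂_3, so H_2 ≅ 0.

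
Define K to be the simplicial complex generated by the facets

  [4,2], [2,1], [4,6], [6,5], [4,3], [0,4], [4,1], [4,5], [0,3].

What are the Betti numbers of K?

Fix the vertex order 0 < 1 < 2 < 3 < 4 < 5 < 6 and write every simplex with vertices in increasing order. Then dim K = 1 and the simplices of K are:

  0-simplices (7): [0], [1], [2], [3], [4], [5], [6]
  1-simplices (9): [0,3], [0,4], [1,2], [1,4], [2,4], [3,4], [4,5], [4,6], [5,6]

so the chain groups are C_0 ≅ Z^7, C_1 ≅ Z^9.

Boundary ∂_1: C_1 → C_0 is given by ∂[p,q] = [q] − [p].
As a 7×9 matrix over Z this has rank 6, with invariant factors (1,1,1,1,1,1).

Reading off H_k = ker ∂_k / im ∂_{k+1}:

  H_0: rank C_0 − rank ∂_1 = 7 − 6 = 1, and the invariant factors of ∂_1 are all 1, so H_0 = Z.
  H_1: rank ker ∂_1 − rank ∂_2 = (9 − 6) − 0 = 3, and there is no ∂_2, so H_1 = Z^3.

(K is a triangulation of a wedge of 3 circles.)

Hence the Betti numbers are b_0 = 1, b_1 = 3.

b_0 = 1, b_1 = 3.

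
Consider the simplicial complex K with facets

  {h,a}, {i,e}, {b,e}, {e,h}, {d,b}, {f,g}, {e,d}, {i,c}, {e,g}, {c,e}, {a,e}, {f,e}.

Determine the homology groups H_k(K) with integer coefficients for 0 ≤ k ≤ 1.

H_0 = Z,  H_1 = Z^4.

Order the vertices as a < b < c < d < e < f < g < h < i. Listing each simplex with vertices in this order, K has dimension 1 with simplices:

  0-simplices (9): a, b, c, d, e, f, g, h, i
  1-simplices (12): ae, ah, bd, be, ce, ci, de, ef, eg, eh, ei, fg

giving chain groups C_0 ≅ Z^9, C_1 ≅ Z^12.

Boundary ∂_1: C_1 → C_0 sends each edge [p,q] (with p < q) to q − p. For instance
  ∂eg = g − e.
The 9×12 boundary matrix has rank 8 and Smith normal form diag(1,1,1,1,1,1,1,1).

Reading off H_k = ker ∂_k / im ∂_{k+1}:

  H_0: rank C_0 − rank ∂_1 = 9 − 8 = 1, and the invariant factors of ∂_1 are all 1, so H_0 = Z.
  H_1: rank ker ∂_1 − rank ∂_2 = (12 − 8) − 0 = 4, and there is no ∂_2, so H_1 = Z^4.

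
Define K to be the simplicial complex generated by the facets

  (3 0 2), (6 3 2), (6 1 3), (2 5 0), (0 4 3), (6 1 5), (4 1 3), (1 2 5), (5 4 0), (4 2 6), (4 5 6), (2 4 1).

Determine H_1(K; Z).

Fix the vertex order 0 < 1 < 2 < 3 < 4 < 5 < 6 and write every simplex with vertices in increasing order. Then dim K = 2 and the simplices of K are:

  0-simplices (7): [0], [1], [2], [3], [4], [5], [6]
  1-simplices (18): [0,2], [0,3], [0,4], [0,5], [1,2], [1,3], [1,4], [1,5], [1,6], [2,3], [2,4], [2,5], [2,6], [3,4], [3,6], [4,5], [4,6], [5,6]
  2-simplices (12): [0,2,3], [0,2,5], [0,3,4], [0,4,5], [1,2,4], [1,2,5], [1,3,4], [1,3,6], [1,5,6], [2,3,6], [2,4,6], [4,5,6]

so the chain groups are C_0 ≅ Z^7, C_1 ≅ Z^18, C_2 ≅ Z^12.

∂_1: C_1 → C_0 sends each edge [p,q] (with p < q) to q − p. For instance
  ∂[0,4] = [4] − [0].
The 7×18 boundary matrix has rank 6 and Smith normal form diag(1,1,1,1,1,1).

Boundary ∂_2: C_2 → C_1 acts by ∂[p,q,r] = [q,r] − [p,r] + [p,q]. For instance
  ∂[2,4,6] = [4,6] − [2,6] + [2,4],
  ∂[1,2,5] = [2,5] − [1,5] + [1,2].
The 18×12 boundary matrix has rank 12 and Smith normal form diag(1,1,1,1,1,1,1,1,1,1,1,2).

From H_k ≅ ker(∂_k) / im(∂_{k+1}) we obtain:

  H_1: rank ker ∂_1 − rank ∂_2 = (18 − 6) − 12 = 0, and ∂_2 has invariant factor 2 > 1, so H_1 ≅ Z/2.

(K is a triangulation of the real projective plane RP^2.)

H_1 ≅ Z/2.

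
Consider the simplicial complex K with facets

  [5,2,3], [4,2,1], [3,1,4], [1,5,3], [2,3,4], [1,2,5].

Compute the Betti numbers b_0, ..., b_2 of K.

b_0 = 1, b_1 = 0, b_2 = 1.

Take the total order 1 < 2 < 3 < 4 < 5 on the vertex set. Then K (dimension 2) consists of the simplices:

  0-simplices (5): [1], [2], [3], [4], [5]
  1-simplices (9): [1,2], [1,3], [1,4], [1,5], [2,3], [2,4], [2,5], [3,4], [3,5]
  2-simplices (6): [1,2,4], [1,2,5], [1,3,4], [1,3,5], [2,3,4], [2,3,5]

Hence C_0 ≅ Z^5, C_1 ≅ Z^9, C_2 ≅ Z^6.

∂_1: C_1 → C_0 is given by ∂[p,q] = [q] − [p]. For instance
  ∂[2,5] = [5] − [2].
The resulting 5×9 matrix has rank 4, and its Smith normal form has invariant factors (1,1,1,1).

The boundary map ∂_2: C_2 → C_1 sends each 2-simplex [p,q,r] to [q,r] − [p,r] + [p,q]. For instance
  ∂[2,3,4] = [3,4] − [2,4] + [2,3],
  ∂[1,3,4] = [3,4] − [1,4] + [1,3].
This gives a 9×6 integer matrix of rank 5; reducing to Smith normal form yields diagonal entries (1,1,1,1,1).

Reading off H_k = ker ∂_k / im ∂_{k+1}:

  H_0: rank C_0 − rank ∂_1 = 5 − 4 = 1, and the invariant factors of ∂_1 are all 1, so H_0 = Z.
  H_1: rank ker ∂_1 − rank ∂_2 = (9 − 4) − 5 = 0, and the invariant factors of ∂_2 are all 1, so H_1 = 0.
  H_2: rank ker ∂_2 − rank ∂_3 = (6 − 5) − 0 = 1, and there is no ∂_3, so H_2 = Z.

Hence the Betti numbers are b_0 = 1, b_1 = 0, b_2 = 1.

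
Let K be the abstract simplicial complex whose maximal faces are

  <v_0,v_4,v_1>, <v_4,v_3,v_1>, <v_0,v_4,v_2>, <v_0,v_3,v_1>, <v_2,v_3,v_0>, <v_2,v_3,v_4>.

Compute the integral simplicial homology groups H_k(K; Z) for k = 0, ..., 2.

H_0 = Z,  H_1 = 0,  H_2 = Z.

Fix the vertex order v_0 < v_1 < v_2 < v_3 < v_4 and write every simplex with vertices in increasing order. Then dim K = 2 and the simplices of K are:

  0-simplices (5): [v_0], [v_1], [v_2], [v_3], [v_4]
  1-simplices (9): [v_0,v_1], [v_0,v_2], [v_0,v_3], [v_0,v_4], [v_1,v_3], [v_1,v_4], [v_2,v_3], [v_2,v_4], [v_3,v_4]
  2-simplices (6): [v_0,v_1,v_3], [v_0,v_1,v_4], [v_0,v_2,v_3], [v_0,v_2,v_4], [v_1,v_3,v_4], [v_2,v_3,v_4]

giving chain groups C_0 ≅ Z^5, C_1 ≅ Z^9, C_2 ≅ Z^6.

Boundary ∂_1: C_1 → C_0 is given by ∂[p,q] = [q] − [p]. For instance
  ∂[v_1,v_4] = [v_4] − [v_1].
As a 5×9 matrix over Z this has rank 4, with invariant factors (1,1,1,1).

∂_2: C_2 → C_1 sends each 2-simplex [p,q,r] to [q,r] − [p,r] + [p,q]. For instance
  ∂[v_0,v_2,v_4] = [v_2,v_4] − [v_0,v_4] + [v_0,v_2],
  ∂[v_0,v_1,v_4] = [v_1,v_4] − [v_0,v_4] + [v_0,v_1].
This gives a 9×6 integer matrix of rank 5; reducing to Smith normal form yields diagonal entries (1,1,1,1,1).

Reading off H_k = ker ∂_k / im ∂_{k+1}:

  H_0: rank C_0 − rank ∂_1 = 5 − 4 = 1, and the invariant factors of ∂_1 are all 1, so H_0 ≅ Z.
  H_1: rank ker ∂_1 − rank ∂_2 = (9 − 4) − 5 = 0, and the invariant factors of ∂_2 are all 1, so H_1 ≅ 0.
  H_2: rank ker ∂_2 − rank ∂_3 = (6 − 5) − 0 = 1, and there is no ∂_3, so H_2 ≅ Z.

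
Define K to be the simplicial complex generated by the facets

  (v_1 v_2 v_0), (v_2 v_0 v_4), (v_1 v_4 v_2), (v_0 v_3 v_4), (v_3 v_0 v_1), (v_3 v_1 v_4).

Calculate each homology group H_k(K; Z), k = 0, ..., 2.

We work with the vertex ordering v_0 < v_1 < v_2 < v_3 < v_4. The simplices of K, each written with vertices in increasing order, are:

  0-simplices (5): [v_0], [v_1], [v_2], [v_3], [v_4]
  1-simplices (9): [v_0,v_1], [v_0,v_2], [v_0,v_3], [v_0,v_4], [v_1,v_2], [v_1,v_3], [v_1,v_4], [v_2,v_4], [v_3,v_4]
  2-simplices (6): [v_0,v_1,v_2], [v_0,v_1,v_3], [v_0,v_2,v_4], [v_0,v_3,v_4], [v_1,v_2,v_4], [v_1,v_3,v_4]

giving chain groups C_0 ≅ Z^5, C_1 ≅ Z^9, C_2 ≅ Z^6.

Boundary ∂_1: C_1 → C_0 sends each edge [p,q] (with p < q) to q − p. For instance
  ∂[v_1,v_4] = [v_4] − [v_1].
The resulting 5×9 matrix has rank 4, and its Smith normal form has invariant factors (1,1,1,1).

The boundary map ∂_2: C_2 → C_1 sends each 2-simplex [p,q,r] to [q,r] − [p,r] + [p,q]. For instance
  ∂[v_0,v_1,v_2] = [v_1,v_2] − [v_0,v_2] + [v_0,v_1],
  ∂[v_0,v_3,v_4] = [v_3,v_4] − [v_0,v_4] + [v_0,v_3].
The 9×6 boundary matrix has rank 5 and Smith normal form diag(1,1,1,1,1).

Computing H_k = (kernel of ∂_k) / (image of ∂_{k+1}):

  H_0: rank C_0 − rank ∂_1 = 5 − 4 = 1, and the invariant factors of ∂_1 are all 1, so H_0 ≅ Z.
  H_1: rank ker ∂_1 − rank ∂_2 = (9 − 4) − 5 = 0, and the invariant factors of ∂_2 are all 1, so H_1 ≅ 0.
  H_2: rank ker ∂_2 − rank ∂_3 = (6 − 5) − 0 = 1, and there is no ∂_3, so H_2 ≅ Z.

As a check, the Euler characteristic is 5 − 9 + 6 = 2, which agrees with 1 − 0 + 1 = 2.

H_0 ≅ Z,  H_1 = 0,  H_2 ≅ Z.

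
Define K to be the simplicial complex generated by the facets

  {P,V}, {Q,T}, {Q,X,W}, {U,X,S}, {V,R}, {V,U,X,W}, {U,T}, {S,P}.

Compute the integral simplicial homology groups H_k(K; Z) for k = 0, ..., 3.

Fix the vertex order P < Q < R < S < T < U < V < W < X and write every simplex with vertices in increasing order. Then dim K = 3 and the simplices of K are:

  0-simplices (9): P, Q, R, S, T, U, V, W, X
  1-simplices (15): PS, PV, QT, QW, QX, RV, SU, SX, TU, UV, UW, UX, VW, VX, WX
  2-simplices (6): QWX, SUX, UVW, UVX, UWX, VWX
  3-simplices (1): UVWX

so the chain groups are C_0 ≅ Z^9, C_1 ≅ Z^15, C_2 ≅ Z^6, C_3 ≅ Z^1.

The boundary map ∂_1: C_1 → C_0 is given by ∂[p,q] = [q] − [p]. For instance
  ∂VX = X − V.
The 9×15 boundary matrix has rank 8 and Smith normal form diag(1,1,1,1,1,1,1,1).

Boundary ∂_2: C_2 → C_1 sends each 2-simplex [p,q,r] to [q,r] − [p,r] + [p,q]. For instance
  ∂SUX = UX − SX + SU,
  ∂QWX = WX − QX + QW.
As a 15×6 matrix over Z this has rank 5, with invariant factors (1,1,1,1,1).

∂_3: C_3 → C_2 sends each 3-simplex σ to the alternating sum Σ_i (−1)^i (σ with its i-th vertex removed). For instance
  ∂UVWX = VWX − UWX + UVX − UVW.
The 6×1 boundary matrix has rank 1 and Smith normal form diag(1).

Reading off H_k = ker ∂_k / im ∂_{k+1}:

  H_0: rank C_0 − rank ∂_1 = 9 − 8 = 1, and the invariant factors of ∂_1 are all 1, so H_0 ≅ Z.
  H_1: rank ker ∂_1 − rank ∂_2 = (15 − 8) − 5 = 2, and the invariant factors of ∂_2 are all 1, so H_1 ≅ Z^2.
  H_2: rank ker ∂_2 − rank ∂_3 = (6 − 5) − 1 = 0, and the invariant factors of ∂_3 are all 1, so H_2 ≅ 0.
  H_3: rank ker ∂_3 − rank ∂_4 = (1 − 1) − 0 = 0, and there is no ∂_4, so H_3 ≅ 0.

As a check, the Euler characteristic is 9 − 15 + 6 − 1 = -1, which agrees with 1 − 2 + 0 − 0 = -1.

H_0 = Z,  H_1 = Z^2,  H_2 = 0,  H_3 = 0.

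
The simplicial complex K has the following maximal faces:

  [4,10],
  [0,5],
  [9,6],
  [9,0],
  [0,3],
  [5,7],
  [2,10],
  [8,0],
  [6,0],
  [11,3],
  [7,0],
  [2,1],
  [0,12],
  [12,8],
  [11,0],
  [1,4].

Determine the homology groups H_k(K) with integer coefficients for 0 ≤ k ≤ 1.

Order the vertices as 0 < 1 < 2 < 3 < 4 < 5 < 6 < 7 < 8 < 9 < 10 < 11 < 12. Listing each simplex with vertices in this order, K has dimension 1 with simplices:

  0-simplices (13): [0], [1], [2], [3], [4], [5], [6], [7], [8], [9], [10], [11], [12]
  1-simplices (16): [0,3], [0,5], [0,6], [0,7], [0,8], [0,9], [0,11], [0,12], [1,2], [1,4], [2,10], [3,11], [4,10], [5,7], [6,9], [8,12]

so the chain groups are C_0 ≅ Z^13, C_1 ≅ Z^16.

The boundary map ∂_1: C_1 → C_0 sends each edge [p,q] (with p < q) to q − p. For instance
  ∂[3,11] = [11] − [3].
As a 13×16 matrix over Z this has rank 11, with invariant factors (1,1,1,1,1,1,1,1,1,1,1).

Reading off H_k = ker ∂_k / im ∂_{k+1}:

  H_0: rank C_0 − rank ∂_1 = 13 − 11 = 2, and the invariant factors of ∂_1 are all 1, so H_0 ≅ Z^2.
  H_1: rank ker ∂_1 − rank ∂_2 = (16 − 11) − 0 = 5, and there is no ∂_2, so H_1 ≅ Z^5.

As a check, the Euler characteristic is 13 − 16 = -3, which agrees with 2 − 5 = -3.

H_0 = Z^2,  H_1 = Z^5.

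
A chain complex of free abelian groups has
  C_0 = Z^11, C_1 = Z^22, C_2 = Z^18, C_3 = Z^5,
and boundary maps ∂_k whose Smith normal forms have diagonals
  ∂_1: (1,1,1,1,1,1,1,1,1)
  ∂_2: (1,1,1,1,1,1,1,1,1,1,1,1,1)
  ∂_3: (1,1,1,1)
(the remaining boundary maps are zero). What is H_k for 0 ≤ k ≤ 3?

H_0 = Z^2,  H_1 = 0,  H_2 = Z,  H_3 = Z.

H_0: b_0 = 11 − 0 − 9 = 2; torsion from ∂_1 factors > 1: none. So H_0 = Z^2.
H_1: b_1 = 22 − 9 − 13 = 0; torsion from ∂_2 factors > 1: none. So H_1 = 0.
H_2: b_2 = 18 − 13 − 4 = 1; torsion from ∂_3 factors > 1: none. So H_2 = Z.
H_3: b_3 = 5 − 4 − 0 = 1; torsion from ∂_4 factors > 1: none. So H_3 = Z.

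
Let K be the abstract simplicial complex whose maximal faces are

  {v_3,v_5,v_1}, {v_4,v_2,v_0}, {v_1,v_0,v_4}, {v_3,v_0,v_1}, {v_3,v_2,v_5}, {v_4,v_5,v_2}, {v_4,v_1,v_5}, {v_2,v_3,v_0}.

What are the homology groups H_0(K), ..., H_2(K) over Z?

K has 6 vertices, 12 edges, 8 triangles.
rank ∂_0 = 0, rank ∂_1 = 5 ⇒ b_0 = 6 − 0 − 5 = 1; all invariant factors of ∂_1 are 1 so no torsion. So H_0 = Z.
rank ∂_1 = 5, rank ∂_2 = 7 ⇒ b_1 = 12 − 5 − 7 = 0; all invariant factors of ∂_2 are 1 so no torsion. So H_1 = 0.
rank ∂_2 = 7, rank ∂_3 = 0 ⇒ b_2 = 8 − 7 − 0 = 1. So H_2 = Z.

H_0 ≅ Z,  H_1 = 0,  H_2 ≅ Z.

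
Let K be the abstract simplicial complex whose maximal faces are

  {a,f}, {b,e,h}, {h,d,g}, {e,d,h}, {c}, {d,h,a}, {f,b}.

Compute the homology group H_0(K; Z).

Order the vertices as a < b < c < d < e < f < g < h. Listing each simplex with vertices in this order, K has dimension 2 with simplices:

  0-simplices (8): a, b, c, d, e, f, g, h
  1-simplices (11): ad, af, ah, be, bf, bh, de, dg, dh, eh, gh
  2-simplices (4): adh, beh, deh, dgh

Hence C_0 ≅ Z^8, C_1 ≅ Z^11, C_2 ≅ Z^4.

The boundary map ∂_1: C_1 → C_0 sends each edge [p,q] (with p < q) to q − p.
As a 8×11 matrix over Z this has rank 6, with invariant factors (1,1,1,1,1,1).

Boundary ∂_2: C_2 → C_1 maps a triangle to the signed sum of its edges. For instance
  ∂deh = eh − dh + de,
  ∂adh = dh − ah + ad.
This gives a 11×4 integer matrix of rank 4; reducing to Smith normal form yields diagonal entries (1,1,1,1).

Computing H_k = (kernel of ∂_k) / (image of ∂_{k+1}):

  H_0: rank C_0 − rank ∂_1 = 8 − 6 = 2, and the invariant factors of ∂_1 are all 1, so H_0 = Z^2.

H_0 = Z^2.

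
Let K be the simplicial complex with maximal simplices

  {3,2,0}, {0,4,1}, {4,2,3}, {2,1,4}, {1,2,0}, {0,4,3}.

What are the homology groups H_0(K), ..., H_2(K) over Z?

H_0 ≅ Z,  H_1 = 0,  H_2 ≅ Z.

We work with the vertex ordering 0 < 1 < 2 < 3 < 4. The simplices of K, each written with vertices in increasing order, are:

  0-simplices (5): [0], [1], [2], [3], [4]
  1-simplices (9): [0,1], [0,2], [0,3], [0,4], [1,2], [1,4], [2,3], [2,4], [3,4]
  2-simplices (6): [0,1,2], [0,1,4], [0,2,3], [0,3,4], [1,2,4], [2,3,4]

Hence C_0 ≅ Z^5, C_1 ≅ Z^9, C_2 ≅ Z^6.

∂_1: C_1 → C_0 sends each edge [p,q] (with p < q) to q − p. For instance
  ∂[2,3] = [3] − [2].
This gives a 5×9 integer matrix of rank 4; reducing to Smith normal form yields diagonal entries (1,1,1,1).

Boundary ∂_2: C_2 → C_1 maps a triangle to the signed sum of its edges. For instance
  ∂[1,2,4] = [2,4] − [1,4] + [1,2],
  ∂[0,1,2] = [1,2] − [0,2] + [0,1].
The 9×6 boundary matrix has rank 5 and Smith normal form diag(1,1,1,1,1).

From H_k ≅ ker(∂_k) / im(∂_{k+1}) we obtain:

  H_0: rank C_0 − rank ∂_1 = 5 − 4 = 1, and the invariant factors of ∂_1 are all 1, so H_0 ≅ Z.
  H_1: rank ker ∂_1 − rank ∂_2 = (9 − 4) − 5 = 0, and the invariant factors of ∂_2 are all 1, so H_1 ≅ 0.
  H_2: rank ker ∂_2 − rank ∂_3 = (6 − 5) − 0 = 1, and there is no ∂_3, so H_2 ≅ Z.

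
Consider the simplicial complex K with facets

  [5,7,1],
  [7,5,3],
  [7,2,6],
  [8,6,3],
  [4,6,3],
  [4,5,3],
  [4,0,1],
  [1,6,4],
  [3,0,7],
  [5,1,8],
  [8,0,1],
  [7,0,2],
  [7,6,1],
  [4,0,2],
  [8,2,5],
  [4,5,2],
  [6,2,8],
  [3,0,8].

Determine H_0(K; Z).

We work with the vertex ordering 0 < 1 < 2 < 3 < 4 < 5 < 6 < 7 < 8. The simplices of K, each written with vertices in increasing order, are:

  0-simplices (9): [0], [1], [2], [3], [4], [5], [6], [7], [8]
  1-simplices (27): (27 of them)
  2-simplices (18): [0,1,4], [0,1,8], [0,2,4], [0,2,7], [0,3,7], [0,3,8], [1,4,6], [1,5,7], [1,5,8], [1,6,7], [2,4,5], [2,5,8], [2,6,7], [2,6,8], [3,4,5], [3,4,6], [3,5,7], [3,6,8]

so the chain groups are C_0 ≅ Z^9, C_1 ≅ Z^27, C_2 ≅ Z^18.

Boundary ∂_1: C_1 → C_0 is given by ∂[p,q] = [q] − [p]. For instance
  ∂[0,8] = [8] − [0].
The resulting 9×27 matrix has rank 8, and its Smith normal form has invariant factors (1,1,1,1,1,1,1,1).

Boundary ∂_2: C_2 → C_1 acts by ∂[p,q,r] = [q,r] − [p,r] + [p,q]. For instance
  ∂[0,1,8] = [1,8] − [0,8] + [0,1],
  ∂[1,5,7] = [5,7] − [1,7] + [1,5].
The 27×18 boundary matrix has rank 17 and Smith normal form diag(1,1,1,1,1,1,1,1,1,1,1,1,1,1,1,1,1).

Reading off H_k = ker ∂_k / im ∂_{k+1}:

  H_0: rank C_0 − rank ∂_1 = 9 − 8 = 1, and the invariant factors of ∂_1 are all 1, so H_0 ≅ Z.

(K is a triangulation of the torus T^2.)

H_0 = Z.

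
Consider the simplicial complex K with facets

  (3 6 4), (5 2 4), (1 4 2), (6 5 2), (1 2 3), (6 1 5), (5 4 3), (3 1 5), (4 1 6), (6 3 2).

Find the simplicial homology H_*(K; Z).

We work with the vertex ordering 1 < 2 < 3 < 4 < 5 < 6. The simplices of K, each written with vertices in increasing order, are:

  0-simplices (6): [1], [2], [3], [4], [5], [6]
  1-simplices (15): [1,2], [1,3], [1,4], [1,5], [1,6], [2,3], [2,4], [2,5], [2,6], [3,4], [3,5], [3,6], [4,5], [4,6], [5,6]
  2-simplices (10): [1,2,3], [1,2,4], [1,3,5], [1,4,6], [1,5,6], [2,3,6], [2,4,5], [2,5,6], [3,4,5], [3,4,6]

so the chain groups are C_0 ≅ Z^6, C_1 ≅ Z^15, C_2 ≅ Z^10.

Boundary ∂_1: C_1 → C_0 sends each edge [p,q] (with p < q) to q − p. For instance
  ∂[1,4] = [4] − [1].
This gives a 6×15 integer matrix of rank 5; reducing to Smith normal form yields diagonal entries (1,1,1,1,1).

∂_2: C_2 → C_1 sends each 2-simplex [p,q,r] to [q,r] − [p,r] + [p,q]. For instance
  ∂[1,4,6] = [4,6] − [1,6] + [1,4],
  ∂[1,3,5] = [3,5] − [1,5] + [1,3].
This gives a 15×10 integer matrix of rank 10; reducing to Smith normal form yields diagonal entries (1,1,1,1,1,1,1,1,1,2).

Now H_k = ker ∂_k / im ∂_{k+1}, so:

  H_0: rank C_0 − rank ∂_1 = 6 − 5 = 1, and the invariant factors of ∂_1 are all 1, so H_0 = Z.
  H_1: rank ker ∂_1 − rank ∂_2 = (15 − 5) − 10 = 0, and ∂_2 has invariant factor 2 > 1, so H_1 = Z/2.
  H_2: rank ker ∂_2 − rank ∂_3 = (10 − 10) − 0 = 0, and there is no ∂_3, so H_2 = 0.

As a check, the Euler characteristic is 6 − 15 + 10 = 1, which agrees with 1 − 0 + 0 = 1.
(K is a triangulation of the real projective plane RP^2.)

H_0 = Z,  H_1 = Z/2,  H_2 = 0.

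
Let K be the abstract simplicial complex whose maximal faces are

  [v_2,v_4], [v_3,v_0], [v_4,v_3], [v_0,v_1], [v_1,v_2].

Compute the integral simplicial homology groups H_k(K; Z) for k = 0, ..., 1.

H_0 = Z,  H_1 = Z.

Take the total order v_0 < v_1 < v_2 < v_3 < v_4 on the vertex set. Then K (dimension 1) consists of the simplices:

  0-simplices (5): [v_0], [v_1], [v_2], [v_3], [v_4]
  1-simplices (5): [v_0,v_1], [v_0,v_3], [v_1,v_2], [v_2,v_4], [v_3,v_4]

so the chain groups are C_0 ≅ Z^5, C_1 ≅ Z^5.

Boundary ∂_1: C_1 → C_0 maps an edge to its endpoints' difference, ∂[p,q] = q − p. For instance
  ∂[v_0,v_3] = [v_3] − [v_0].
This gives a 5×5 integer matrix of rank 4; reducing to Smith normal form yields diagonal entries (1,1,1,1).

From H_k ≅ ker(∂_k) / im(∂_{k+1}) we obtain:

  H_0: rank C_0 − rank ∂_1 = 5 − 4 = 1, and the invariant factors of ∂_1 are all 1, so H_0 = Z.
  H_1: rank ker ∂_1 − rank ∂_2 = (5 − 4) − 0 = 1, and there is no ∂_2, so H_1 = Z.

As a check, the Euler characteristic is 5 − 5 = 0, which agrees with 1 − 1 = 0.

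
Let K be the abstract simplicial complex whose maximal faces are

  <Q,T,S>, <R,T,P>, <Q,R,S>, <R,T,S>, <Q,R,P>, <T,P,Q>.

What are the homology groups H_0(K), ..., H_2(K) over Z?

K has 5 vertices, 9 edges, 6 triangles.
rank ∂_0 = 0, rank ∂_1 = 4 ⇒ b_0 = 5 − 0 − 4 = 1; all invariant factors of ∂_1 are 1 so no torsion. So H_0 ≅ Z.
rank ∂_1 = 4, rank ∂_2 = 5 ⇒ b_1 = 9 − 4 − 5 = 0; all invariant factors of ∂_2 are 1 so no torsion. So H_1 ≅ 0.
rank ∂_2 = 5, rank ∂_3 = 0 ⇒ b_2 = 6 − 5 − 0 = 1. So H_2 ≅ Z.

H_0 ≅ Z,  H_1 = 0,  H_2 ≅ Z.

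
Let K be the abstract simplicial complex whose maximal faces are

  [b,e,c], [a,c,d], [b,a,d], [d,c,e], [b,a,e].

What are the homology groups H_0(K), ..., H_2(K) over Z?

Order the vertices as a < b < c < d < e. Listing each simplex with vertices in this order, K has dimension 2 with simplices:

  0-simplices (5): a, b, c, d, e
  1-simplices (10): ab, ac, ad, ae, bc, bd, be, cd, ce, de
  2-simplices (5): abd, abe, acd, bce, cde

Hence C_0 ≅ Z^5, C_1 ≅ Z^10, C_2 ≅ Z^5.

∂_1: C_1 → C_0 maps an edge to its endpoints' difference, ∂[p,q] = q − p.
The 5×10 boundary matrix has rank 4 and Smith normal form diag(1,1,1,1).

The boundary map ∂_2: C_2 → C_1 maps a triangle to the signed sum of its edges. For instance
  ∂abe = be − ae + ab,
  ∂abd = bd − ad + ab.
This gives a 10×5 integer matrix of rank 5; reducing to Smith normal form yields diagonal entries (1,1,1,1,1).

From H_k ≅ ker(∂_k) / im(∂_{k+1}) we obtain:

  H_0: rank C_0 − rank ∂_1 = 5 − 4 = 1, and the invariant factors of ∂_1 are all 1, so H_0 ≅ Z.
  H_1: rank ker ∂_1 − rank ∂_2 = (10 − 4) − 5 = 1, and the invariant factors of ∂_2 are all 1, so H_1 ≅ Z.
  H_2: rank ker ∂_2 − rank ∂_3 = (5 − 5) − 0 = 0, and there is no ∂_3, so H_2 ≅ 0.

As a check, the Euler characteristic is 5 − 10 + 5 = 0, which agrees with 1 − 1 + 0 = 0.

H_0 = Z,  H_1 = Z,  H_2 = 0.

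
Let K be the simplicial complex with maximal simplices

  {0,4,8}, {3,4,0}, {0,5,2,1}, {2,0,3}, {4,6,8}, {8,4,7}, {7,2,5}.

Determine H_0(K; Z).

H_0 ≅ Z.

Order the vertices as 0 < 1 < 2 < 3 < 4 < 5 < 6 < 7 < 8. Listing each simplex with vertices in this order, K has dimension 3 with simplices:

  0-simplices (9): [0], [1], [2], [3], [4], [5], [6], [7], [8]
  1-simplices (18): [0,1], [0,2], [0,3], [0,4], [0,5], [0,8], [1,2], [1,5], [2,3], [2,5], [2,7], [3,4], [4,6], [4,7], [4,8], [5,7], [6,8], [7,8]
  2-simplices (10): [0,1,2], [0,1,5], [0,2,3], [0,2,5], [0,3,4], [0,4,8], [1,2,5], [2,5,7], [4,6,8], [4,7,8]
  3-simplices (1): [0,1,2,5]

giving chain groups C_0 ≅ Z^9, C_1 ≅ Z^18, C_2 ≅ Z^10, C_3 ≅ Z^1.

Boundary ∂_1: C_1 → C_0 sends each edge [p,q] (with p < q) to q − p.
This gives a 9×18 integer matrix of rank 8; reducing to Smith normal form yields diagonal entries (1,1,1,1,1,1,1,1).

Boundary ∂_2: C_2 → C_1 acts by ∂[p,q,r] = [q,r] − [p,r] + [p,q]. For instance
  ∂[2,5,7] = [5,7] − [2,7] + [2,5],
  ∂[0,1,2] = [1,2] − [0,2] + [0,1].
The 18×10 boundary matrix has rank 9 and Smith normal form diag(1,1,1,1,1,1,1,1,1).

Boundary ∂_3: C_3 → C_2 sends each 3-simplex σ to the alternating sum Σ_i (−1)^i (σ with its i-th vertex removed). For instance
  ∂[0,1,2,5] = [1,2,5] − [0,2,5] + [0,1,5] − [0,1,2].
The resulting 10×1 matrix has rank 1, and its Smith normal form has invariant factors (1).

Now H_k = ker ∂_k / im ∂_{k+1}, so:

  H_0: rank C_0 − rank ∂_1 = 9 − 8 = 1, and the invariant factors of ∂_1 are all 1, so H_0 = Z.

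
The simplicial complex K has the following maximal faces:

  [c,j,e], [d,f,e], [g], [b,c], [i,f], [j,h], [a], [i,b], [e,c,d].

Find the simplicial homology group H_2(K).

H_2 ≅ 0.

Order the vertices as a < b < c < d < e < f < g < h < i < j. Listing each simplex with vertices in this order, K has dimension 2 with simplices:

  0-simplices (10): a, b, c, d, e, f, g, h, i, j
  1-simplices (11): bc, bi, cd, ce, cj, de, df, ef, ej, fi, hj
  2-simplices (3): cde, cej, def

so the chain groups are C_0 ≅ Z^10, C_1 ≅ Z^11, C_2 ≅ Z^3.

The boundary map ∂_1: C_1 → C_0 is given by ∂[p,q] = [q] − [p].
The 10×11 boundary matrix has rank 7 and Smith normal form diag(1,1,1,1,1,1,1).

The boundary map ∂_2: C_2 → C_1 acts by ∂[p,q,r] = [q,r] − [p,r] + [p,q]. For instance
  ∂cde = de − ce + cd,
  ∂def = ef − df + de.
As a 11×3 matrix over Z this has rank 3, with invariant factors (1,1,1).

Now H_k = ker ∂_k / im ∂_{k+1}, so:

  H_2: rank ker ∂_2 − rank ∂_3 = (3 − 3) − 0 = 0, and there is no ∂_3, so H_2 = 0.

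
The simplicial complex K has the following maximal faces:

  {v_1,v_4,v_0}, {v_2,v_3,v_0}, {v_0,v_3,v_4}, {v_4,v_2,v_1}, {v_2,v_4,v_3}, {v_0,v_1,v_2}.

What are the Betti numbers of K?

b_0 = 1, b_1 = 0, b_2 = 1.

Take the total order v_0 < v_1 < v_2 < v_3 < v_4 on the vertex set. Then K (dimension 2) consists of the simplices:

  0-simplices (5): [v_0], [v_1], [v_2], [v_3], [v_4]
  1-simplices (9): [v_0,v_1], [v_0,v_2], [v_0,v_3], [v_0,v_4], [v_1,v_2], [v_1,v_4], [v_2,v_3], [v_2,v_4], [v_3,v_4]
  2-simplices (6): [v_0,v_1,v_2], [v_0,v_1,v_4], [v_0,v_2,v_3], [v_0,v_3,v_4], [v_1,v_2,v_4], [v_2,v_3,v_4]

Hence C_0 ≅ Z^5, C_1 ≅ Z^9, C_2 ≅ Z^6.

The boundary map ∂_1: C_1 → C_0 sends each edge [p,q] (with p < q) to q − p. For instance
  ∂[v_0,v_3] = [v_3] − [v_0].
The 5×9 boundary matrix has rank 4 and Smith normal form diag(1,1,1,1).

Boundary ∂_2: C_2 → C_1 maps a triangle to the signed sum of its edges. For instance
  ∂[v_0,v_1,v_2] = [v_1,v_2] − [v_0,v_2] + [v_0,v_1],
  ∂[v_1,v_2,v_4] = [v_2,v_4] − [v_1,v_4] + [v_1,v_2].
The resulting 9×6 matrix has rank 5, and its Smith normal form has invariant factors (1,1,1,1,1).

Now H_k = ker ∂_k / im ∂_{k+1}, so:

  H_0: rank C_0 − rank ∂_1 = 5 − 4 = 1, and the invariant factors of ∂_1 are all 1, so H_0 ≅ Z.
  H_1: rank ker ∂_1 − rank ∂_2 = (9 − 4) − 5 = 0, and the invariant factors of ∂_2 are all 1, so H_1 ≅ 0.
  H_2: rank ker ∂_2 − rank ∂_3 = (6 − 5) − 0 = 1, and there is no ∂_3, so H_2 ≅ Z.

Hence the Betti numbers are b_0 = 1, b_1 = 0, b_2 = 1.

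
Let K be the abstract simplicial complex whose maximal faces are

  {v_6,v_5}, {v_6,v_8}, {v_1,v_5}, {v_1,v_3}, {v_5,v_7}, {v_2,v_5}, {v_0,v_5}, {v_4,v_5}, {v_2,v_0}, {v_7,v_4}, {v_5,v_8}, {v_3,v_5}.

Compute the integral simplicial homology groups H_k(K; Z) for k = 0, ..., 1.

H_0 = Z,  H_1 = Z^4.

Take the total order v_0 < v_1 < v_2 < v_3 < v_4 < v_5 < v_6 < v_7 < v_8 on the vertex set. Then K (dimension 1) consists of the simplices:

  0-simplices (9): [v_0], [v_1], [v_2], [v_3], [v_4], [v_5], [v_6], [v_7], [v_8]
  1-simplices (12): [v_0,v_2], [v_0,v_5], [v_1,v_3], [v_1,v_5], [v_2,v_5], [v_3,v_5], [v_4,v_5], [v_4,v_7], [v_5,v_6], [v_5,v_7], [v_5,v_8], [v_6,v_8]

giving chain groups C_0 ≅ Z^9, C_1 ≅ Z^12.

∂_1: C_1 → C_0 is given by ∂[p,q] = [q] − [p]. For instance
  ∂[v_1,v_3] = [v_3] − [v_1].
The 9×12 boundary matrix has rank 8 and Smith normal form diag(1,1,1,1,1,1,1,1).

Computing H_k = (kernel of ∂_k) / (image of ∂_{k+1}):

  H_0: rank C_0 − rank ∂_1 = 9 − 8 = 1, and the invariant factors of ∂_1 are all 1, so H_0 = Z.
  H_1: rank ker ∂_1 − rank ∂_2 = (12 − 8) − 0 = 4, and there is no ∂_2, so H_1 = Z^4.

As a check, the Euler characteristic is 9 − 12 = -3, which agrees with 1 − 4 = -3.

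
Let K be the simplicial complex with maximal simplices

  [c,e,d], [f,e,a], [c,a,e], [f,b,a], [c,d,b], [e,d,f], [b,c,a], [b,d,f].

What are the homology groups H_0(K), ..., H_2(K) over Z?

H_0 ≅ Z,  H_1 = 0,  H_2 ≅ Z.

We work with the vertex ordering a < b < c < d < e < f. The simplices of K, each written with vertices in increasing order, are:

  0-simplices (6): a, b, c, d, e, f
  1-simplices (12): ab, ac, ae, af, bc, bd, bf, cd, ce, de, df, ef
  2-simplices (8): abc, abf, ace, aef, bcd, bdf, cde, def

so the chain groups are C_0 ≅ Z^6, C_1 ≅ Z^12, C_2 ≅ Z^8.

The boundary map ∂_1: C_1 → C_0 maps an edge to its endpoints' difference, ∂[p,q] = q − p. For instance
  ∂df = f − d.
As a 6×12 matrix over Z this has rank 5, with invariant factors (1,1,1,1,1).

∂_2: C_2 → C_1 sends each 2-simplex [p,q,r] to [q,r] − [p,r] + [p,q]. For instance
  ∂def = ef − df + de,
  ∂abc = bc − ac + ab.
The resulting 12×8 matrix has rank 7, and its Smith normal form has invariant factors (1,1,1,1,1,1,1).

From H_k ≅ ker(∂_k) / im(∂_{k+1}) we obtain:

  H_0: rank C_0 − rank ∂_1 = 6 − 5 = 1, and the invariant factors of ∂_1 are all 1, so H_0 ≅ Z.
  H_1: rank ker ∂_1 − rank ∂_2 = (12 − 5) − 7 = 0, and the invariant factors of ∂_2 are all 1, so H_1 ≅ 0.
  H_2: rank ker ∂_2 − rank ∂_3 = (8 − 7) − 0 = 1, and there is no ∂_3, so H_2 ≅ Z.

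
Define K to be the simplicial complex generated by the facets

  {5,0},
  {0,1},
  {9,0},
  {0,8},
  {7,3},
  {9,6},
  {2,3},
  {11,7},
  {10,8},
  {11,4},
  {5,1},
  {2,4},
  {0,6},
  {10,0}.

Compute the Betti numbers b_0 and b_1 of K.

Take the total order 0 < 1 < 2 < 3 < 4 < 5 < 6 < 7 < 8 < 9 < 10 < 11 on the vertex set. Then K (dimension 1) consists of the simplices:

  0-simplices (12): [0], [1], [2], [3], [4], [5], [6], [7], [8], [9], [10], [11]
  1-simplices (14): [0,1], [0,5], [0,6], [0,8], [0,9], [0,10], [1,5], [2,3], [2,4], [3,7], [4,11], [6,9], [7,11], [8,10]

giving chain groups C_0 ≅ Z^12, C_1 ≅ Z^14.

∂_1: C_1 → C_0 is given by ∂[p,q] = [q] − [p].
The resulting 12×14 matrix has rank 10, and its Smith normal form has invariant factors (1,1,1,1,1,1,1,1,1,1).

Reading off H_k = ker ∂_k / im ∂_{k+1}:

  H_0: rank C_0 − rank ∂_1 = 12 − 10 = 2, and the invariant factors of ∂_1 are all 1, so H_0 ≅ Z^2.
  H_1: rank ker ∂_1 − rank ∂_2 = (14 − 10) − 0 = 4, and there is no ∂_2, so H_1 ≅ Z^4.

(K is a triangulation of the disjoint union of a wedge of 3 circles and the circle S^1.)

Hence the Betti numbers are b_0 = 2, b_1 = 4.

b_0 = 2, b_1 = 4.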